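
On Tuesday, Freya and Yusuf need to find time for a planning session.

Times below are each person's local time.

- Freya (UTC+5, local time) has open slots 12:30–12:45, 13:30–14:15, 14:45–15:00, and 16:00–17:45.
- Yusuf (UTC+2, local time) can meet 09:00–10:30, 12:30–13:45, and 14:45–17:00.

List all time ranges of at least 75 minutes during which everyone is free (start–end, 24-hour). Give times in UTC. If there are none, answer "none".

none

Freya → UTC: 07:30–07:45, 08:30–09:15, 09:45–10:00, 11:00–12:45.
Yusuf → UTC: 07:00–08:30, 10:30–11:45, 12:45–15:00.
Freya ∩ Yusuf: 07:30–07:45, 11:00–11:45.
Windows ≥ 75 min: (none).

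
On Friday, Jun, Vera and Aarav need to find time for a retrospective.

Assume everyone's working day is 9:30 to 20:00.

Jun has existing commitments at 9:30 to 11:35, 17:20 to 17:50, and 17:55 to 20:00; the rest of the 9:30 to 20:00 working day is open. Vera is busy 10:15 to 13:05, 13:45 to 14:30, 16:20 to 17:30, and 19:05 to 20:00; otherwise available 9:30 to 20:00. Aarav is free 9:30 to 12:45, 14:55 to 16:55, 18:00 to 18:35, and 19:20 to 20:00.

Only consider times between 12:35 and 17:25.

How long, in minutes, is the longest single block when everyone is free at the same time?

85 minutes

Jun free within 09:30–20:00: 11:35–17:20, 17:50–17:55.
Vera free within 09:30–20:00: 09:30–10:15, 13:05–13:45, 14:30–16:20, 17:30–19:05.
Jun ∩ Vera: 13:05–13:45, 14:30–16:20, 17:50–17:55.
Jun ∩ Vera ∩ Aarav: 14:55–16:20.
Restricted to 12:35–17:25: 14:55–16:20.
Single common window of 85 minutes.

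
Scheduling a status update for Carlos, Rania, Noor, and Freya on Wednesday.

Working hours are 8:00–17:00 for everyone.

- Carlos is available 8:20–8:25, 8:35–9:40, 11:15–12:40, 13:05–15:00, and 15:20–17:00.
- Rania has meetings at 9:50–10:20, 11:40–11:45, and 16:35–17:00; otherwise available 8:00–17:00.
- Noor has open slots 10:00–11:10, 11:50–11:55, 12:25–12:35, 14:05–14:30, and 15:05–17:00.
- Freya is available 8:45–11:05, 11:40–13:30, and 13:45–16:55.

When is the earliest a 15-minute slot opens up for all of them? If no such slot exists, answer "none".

Rania free within 08:00–17:00: 08:00–09:50, 10:20–11:40, 11:45–16:35.
Carlos ∩ Rania: 08:20–08:25, 08:35–09:40, 11:15–11:40, 11:45–12:40, 13:05–15:00, 15:20–16:35.
Carlos ∩ Rania ∩ Noor: 11:50–11:55, 12:25–12:35, 14:05–14:30, 15:20–16:35.
Carlos ∩ Rania ∩ Noor ∩ Freya: 11:50–11:55, 12:25–12:35, 14:05–14:30, 15:20–16:35.
Windows ≥ 15 min: 14:05–14:30, 15:20–16:35.
Earliest such window starts at 14:05.

14:05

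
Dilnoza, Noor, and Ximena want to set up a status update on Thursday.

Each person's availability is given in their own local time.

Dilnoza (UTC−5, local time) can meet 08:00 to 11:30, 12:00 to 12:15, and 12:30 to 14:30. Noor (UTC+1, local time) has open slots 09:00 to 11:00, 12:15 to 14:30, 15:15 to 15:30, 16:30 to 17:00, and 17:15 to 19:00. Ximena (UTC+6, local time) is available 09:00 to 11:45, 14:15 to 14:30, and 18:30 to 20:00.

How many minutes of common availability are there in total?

30 minutes

Dilnoza → UTC: 13:00–16:30, 17:00–17:15, 17:30–19:30.
Noor → UTC: 08:00–10:00, 11:15–13:30, 14:15–14:30, 15:30–16:00, 16:15–18:00.
Ximena → UTC: 03:00–05:45, 08:15–08:30, 12:30–14:00.
Dilnoza ∩ Noor: 13:00–13:30, 14:15–14:30, 15:30–16:00, 16:15–16:30, 17:00–17:15, 17:30–18:00.
Dilnoza ∩ Noor ∩ Ximena: 13:00–13:30.
Total common minutes: 30.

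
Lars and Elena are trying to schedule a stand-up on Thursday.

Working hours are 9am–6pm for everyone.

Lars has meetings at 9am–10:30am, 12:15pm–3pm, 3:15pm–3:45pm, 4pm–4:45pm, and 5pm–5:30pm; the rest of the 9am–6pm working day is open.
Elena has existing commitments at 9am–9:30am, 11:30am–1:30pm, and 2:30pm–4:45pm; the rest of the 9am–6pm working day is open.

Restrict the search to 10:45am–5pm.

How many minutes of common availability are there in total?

Lars free within 09:00–18:00: 10:30–12:15, 15:00–15:15, 15:45–16:00, 16:45–17:00, 17:30–18:00.
Elena free within 09:00–18:00: 09:30–11:30, 13:30–14:30, 16:45–18:00.
Lars ∩ Elena: 10:30–11:30, 16:45–17:00, 17:30–18:00.
Restricted to 10:45–17:00: 10:45–11:30, 16:45–17:00.
Total common minutes: 45 + 15 = 60.

60 minutes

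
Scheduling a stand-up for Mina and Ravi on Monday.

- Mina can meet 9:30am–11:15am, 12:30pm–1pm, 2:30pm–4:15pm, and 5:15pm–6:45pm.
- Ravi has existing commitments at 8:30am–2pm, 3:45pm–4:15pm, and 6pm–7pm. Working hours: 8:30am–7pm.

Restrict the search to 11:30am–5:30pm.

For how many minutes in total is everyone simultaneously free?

90 minutes

Ravi free within 08:30–19:00: 14:00–15:45, 16:15–18:00.
Mina ∩ Ravi: 14:30–15:45, 17:15–18:00.
Restricted to 11:30–17:30: 14:30–15:45, 17:15–17:30.
Total common minutes: 75 + 15 = 90.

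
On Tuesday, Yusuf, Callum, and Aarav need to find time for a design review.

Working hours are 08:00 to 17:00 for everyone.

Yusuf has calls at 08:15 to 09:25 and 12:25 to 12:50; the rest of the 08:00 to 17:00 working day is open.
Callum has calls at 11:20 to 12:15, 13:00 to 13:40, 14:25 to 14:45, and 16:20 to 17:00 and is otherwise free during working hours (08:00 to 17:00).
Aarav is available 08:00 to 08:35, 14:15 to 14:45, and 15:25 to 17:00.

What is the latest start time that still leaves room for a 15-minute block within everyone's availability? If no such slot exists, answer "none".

16:05

Yusuf free within 08:00–17:00: 08:00–08:15, 09:25–12:25, 12:50–17:00.
Callum free within 08:00–17:00: 08:00–11:20, 12:15–13:00, 13:40–14:25, 14:45–16:20.
Yusuf ∩ Callum: 08:00–08:15, 09:25–11:20, 12:15–12:25, 12:50–13:00, 13:40–14:25, 14:45–16:20.
Yusuf ∩ Callum ∩ Aarav: 08:00–08:15, 14:15–14:25, 15:25–16:20.
Windows ≥ 15 min: 08:00–08:15, 15:25–16:20.
Latest start in the last window 15:25–16:20 is 16:20 − 15 min = 16:05.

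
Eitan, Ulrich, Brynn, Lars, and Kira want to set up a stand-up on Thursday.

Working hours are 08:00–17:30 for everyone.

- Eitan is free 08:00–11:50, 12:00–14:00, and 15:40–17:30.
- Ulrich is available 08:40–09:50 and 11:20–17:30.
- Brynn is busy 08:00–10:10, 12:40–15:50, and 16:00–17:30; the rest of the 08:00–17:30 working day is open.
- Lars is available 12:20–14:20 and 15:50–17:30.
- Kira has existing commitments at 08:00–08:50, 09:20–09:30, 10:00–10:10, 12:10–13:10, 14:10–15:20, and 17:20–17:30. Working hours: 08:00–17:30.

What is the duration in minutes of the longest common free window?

10 minutes

Brynn free within 08:00–17:30: 10:10–12:40, 15:50–16:00.
Kira free within 08:00–17:30: 08:50–09:20, 09:30–10:00, 10:10–12:10, 13:10–14:10, 15:20–17:20.
Eitan ∩ Ulrich: 08:40–09:50, 11:20–11:50, 12:00–14:00, 15:40–17:30.
Eitan ∩ Ulrich ∩ Brynn: 11:20–11:50, 12:00–12:40, 15:50–16:00.
Eitan ∩ Ulrich ∩ Brynn ∩ Lars: 12:20–12:40, 15:50–16:00.
Eitan ∩ Ulrich ∩ Brynn ∩ Lars ∩ Kira: 15:50–16:00.
Single common window of 10 minutes.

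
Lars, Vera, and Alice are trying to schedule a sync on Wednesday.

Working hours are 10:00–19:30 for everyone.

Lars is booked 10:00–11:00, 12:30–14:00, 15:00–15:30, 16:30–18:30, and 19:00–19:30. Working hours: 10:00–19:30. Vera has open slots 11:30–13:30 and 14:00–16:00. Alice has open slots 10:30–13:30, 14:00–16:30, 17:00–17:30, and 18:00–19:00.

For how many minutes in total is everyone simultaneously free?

Lars free within 10:00–19:30: 11:00–12:30, 14:00–15:00, 15:30–16:30, 18:30–19:00.
Lars ∩ Vera: 11:30–12:30, 14:00–15:00, 15:30–16:00.
Lars ∩ Vera ∩ Alice: 11:30–12:30, 14:00–15:00, 15:30–16:00.
Total common minutes: 60 + 60 + 30 = 150.

150 minutes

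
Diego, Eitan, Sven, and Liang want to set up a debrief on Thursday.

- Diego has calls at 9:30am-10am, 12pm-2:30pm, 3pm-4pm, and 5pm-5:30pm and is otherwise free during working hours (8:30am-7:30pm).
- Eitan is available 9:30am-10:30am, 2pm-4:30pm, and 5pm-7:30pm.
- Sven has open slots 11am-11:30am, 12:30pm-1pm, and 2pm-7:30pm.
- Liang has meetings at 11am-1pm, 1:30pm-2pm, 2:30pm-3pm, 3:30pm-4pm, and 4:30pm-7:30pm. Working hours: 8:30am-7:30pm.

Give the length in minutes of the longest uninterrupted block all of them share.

30 minutes

Diego free within 08:30–19:30: 08:30–09:30, 10:00–12:00, 14:30–15:00, 16:00–17:00, 17:30–19:30.
Liang free within 08:30–19:30: 08:30–11:00, 13:00–13:30, 14:00–14:30, 15:00–15:30, 16:00–16:30.
Diego ∩ Eitan: 10:00–10:30, 14:30–15:00, 16:00–16:30, 17:30–19:30.
Diego ∩ Eitan ∩ Sven: 14:30–15:00, 16:00–16:30, 17:30–19:30.
Diego ∩ Eitan ∩ Sven ∩ Liang: 16:00–16:30.
Single common window of 30 minutes.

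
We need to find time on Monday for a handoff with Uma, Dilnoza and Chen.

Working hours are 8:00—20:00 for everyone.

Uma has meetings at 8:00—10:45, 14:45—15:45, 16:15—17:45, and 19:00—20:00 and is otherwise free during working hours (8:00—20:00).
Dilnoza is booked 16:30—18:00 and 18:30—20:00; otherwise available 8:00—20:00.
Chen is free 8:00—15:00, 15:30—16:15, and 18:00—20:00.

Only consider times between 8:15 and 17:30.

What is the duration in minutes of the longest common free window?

Uma free within 08:00–20:00: 10:45–14:45, 15:45–16:15, 17:45–19:00.
Dilnoza free within 08:00–20:00: 08:00–16:30, 18:00–18:30.
Uma ∩ Dilnoza: 10:45–14:45, 15:45–16:15, 18:00–18:30.
Uma ∩ Dilnoza ∩ Chen: 10:45–14:45, 15:45–16:15, 18:00–18:30.
Restricted to 08:15–17:30: 10:45–14:45, 15:45–16:15.
Common window lengths: 240, 30 min; longest is 240.

240 minutes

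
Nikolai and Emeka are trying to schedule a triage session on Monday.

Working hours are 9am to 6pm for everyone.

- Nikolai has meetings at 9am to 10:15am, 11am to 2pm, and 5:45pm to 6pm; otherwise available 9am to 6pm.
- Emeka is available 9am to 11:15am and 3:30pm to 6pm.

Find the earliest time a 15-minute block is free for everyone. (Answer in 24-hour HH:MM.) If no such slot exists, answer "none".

10:15

Nikolai free within 09:00–18:00: 10:15–11:00, 14:00–17:45.
Nikolai ∩ Emeka: 10:15–11:00, 15:30–17:45.
Windows ≥ 15 min: 10:15–11:00, 15:30–17:45.
Earliest such window starts at 10:15.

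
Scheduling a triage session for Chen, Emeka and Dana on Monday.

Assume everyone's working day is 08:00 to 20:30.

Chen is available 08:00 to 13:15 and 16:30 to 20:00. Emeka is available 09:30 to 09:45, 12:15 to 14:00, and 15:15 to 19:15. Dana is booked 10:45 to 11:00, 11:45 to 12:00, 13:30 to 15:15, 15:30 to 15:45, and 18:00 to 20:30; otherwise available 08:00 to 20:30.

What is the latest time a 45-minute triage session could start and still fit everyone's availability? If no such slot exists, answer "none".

17:15

Dana free within 08:00–20:30: 08:00–10:45, 11:00–11:45, 12:00–13:30, 15:15–15:30, 15:45–18:00.
Chen ∩ Emeka: 09:30–09:45, 12:15–13:15, 16:30–19:15.
Chen ∩ Emeka ∩ Dana: 09:30–09:45, 12:15–13:15, 16:30–18:00.
Windows ≥ 45 min: 12:15–13:15, 16:30–18:00.
Latest start in the last window 16:30–18:00 is 18:00 − 45 min = 17:15.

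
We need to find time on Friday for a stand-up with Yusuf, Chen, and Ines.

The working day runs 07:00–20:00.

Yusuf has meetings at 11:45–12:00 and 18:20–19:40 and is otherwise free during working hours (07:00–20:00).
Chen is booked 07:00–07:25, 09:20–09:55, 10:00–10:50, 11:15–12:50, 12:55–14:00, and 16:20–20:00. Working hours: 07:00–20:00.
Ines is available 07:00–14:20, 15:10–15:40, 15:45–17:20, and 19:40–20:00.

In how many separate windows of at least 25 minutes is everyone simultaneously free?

Yusuf free within 07:00–20:00: 07:00–11:45, 12:00–18:20, 19:40–20:00.
Chen free within 07:00–20:00: 07:25–09:20, 09:55–10:00, 10:50–11:15, 12:50–12:55, 14:00–16:20.
Yusuf ∩ Chen: 07:25–09:20, 09:55–10:00, 10:50–11:15, 12:50–12:55, 14:00–16:20.
Yusuf ∩ Chen ∩ Ines: 07:25–09:20, 09:55–10:00, 10:50–11:15, 12:50–12:55, 14:00–14:20, 15:10–15:40, 15:45–16:20.
Windows ≥ 25 min: 07:25–09:20, 10:50–11:15, 15:10–15:40, 15:45–16:20.
That's 4 windows.

4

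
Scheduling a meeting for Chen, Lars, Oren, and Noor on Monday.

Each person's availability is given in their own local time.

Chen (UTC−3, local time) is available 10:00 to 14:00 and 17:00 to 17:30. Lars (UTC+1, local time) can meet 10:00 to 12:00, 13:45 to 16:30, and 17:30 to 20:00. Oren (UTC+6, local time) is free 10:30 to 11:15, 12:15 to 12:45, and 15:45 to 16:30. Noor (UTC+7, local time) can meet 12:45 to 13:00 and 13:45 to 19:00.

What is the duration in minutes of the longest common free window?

Chen → UTC: 13:00–17:00, 20:00–20:30.
Lars → UTC: 09:00–11:00, 12:45–15:30, 16:30–19:00.
Oren → UTC: 04:30–05:15, 06:15–06:45, 09:45–10:30.
Noor → UTC: 05:45–06:00, 06:45–12:00.
Chen ∩ Lars: 13:00–15:30, 16:30–17:00.
Chen ∩ Lars ∩ Oren: (none).
Chen ∩ Lars ∩ Oren ∩ Noor: (none).
No common window.

0 minutes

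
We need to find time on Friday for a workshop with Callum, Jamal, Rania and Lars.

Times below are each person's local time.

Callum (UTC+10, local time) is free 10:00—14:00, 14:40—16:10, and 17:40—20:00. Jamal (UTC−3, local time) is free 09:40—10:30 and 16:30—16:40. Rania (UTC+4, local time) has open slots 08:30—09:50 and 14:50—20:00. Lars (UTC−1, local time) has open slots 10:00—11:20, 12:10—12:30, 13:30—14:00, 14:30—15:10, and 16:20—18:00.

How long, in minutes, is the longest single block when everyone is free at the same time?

0 minutes

Callum → UTC: 00:00–04:00, 04:40–06:10, 07:40–10:00.
Jamal → UTC: 12:40–13:30, 19:30–19:40.
Rania → UTC: 04:30–05:50, 10:50–16:00.
Lars → UTC: 11:00–12:20, 13:10–13:30, 14:30–15:00, 15:30–16:10, 17:20–19:00.
Callum ∩ Jamal: (none).
Callum ∩ Jamal ∩ Rania: (none).
Callum ∩ Jamal ∩ Rania ∩ Lars: (none).
No common window.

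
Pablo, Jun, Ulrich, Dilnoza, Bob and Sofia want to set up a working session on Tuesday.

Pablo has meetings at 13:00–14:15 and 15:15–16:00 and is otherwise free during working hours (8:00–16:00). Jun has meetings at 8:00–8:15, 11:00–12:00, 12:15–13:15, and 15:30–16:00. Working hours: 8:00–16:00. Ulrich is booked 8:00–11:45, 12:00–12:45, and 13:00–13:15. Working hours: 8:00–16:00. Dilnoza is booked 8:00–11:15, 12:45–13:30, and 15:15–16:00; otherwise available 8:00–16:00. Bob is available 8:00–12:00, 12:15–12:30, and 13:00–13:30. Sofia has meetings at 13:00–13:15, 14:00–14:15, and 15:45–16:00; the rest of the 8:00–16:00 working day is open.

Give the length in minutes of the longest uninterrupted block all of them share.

Pablo free within 08:00–16:00: 08:00–13:00, 14:15–15:15.
Jun free within 08:00–16:00: 08:15–11:00, 12:00–12:15, 13:15–15:30.
Ulrich free within 08:00–16:00: 11:45–12:00, 12:45–13:00, 13:15–16:00.
Dilnoza free within 08:00–16:00: 11:15–12:45, 13:30–15:15.
Sofia free within 08:00–16:00: 08:00–13:00, 13:15–14:00, 14:15–15:45.
Pablo ∩ Jun: 08:15–11:00, 12:00–12:15, 14:15–15:15.
Pablo ∩ Jun ∩ Ulrich: 14:15–15:15.
Pablo ∩ Jun ∩ Ulrich ∩ Dilnoza: 14:15–15:15.
Pablo ∩ Jun ∩ Ulrich ∩ Dilnoza ∩ Bob: (none).
Pablo ∩ Jun ∩ Ulrich ∩ Dilnoza ∩ Bob ∩ Sofia: (none).
No common window.

0 minutes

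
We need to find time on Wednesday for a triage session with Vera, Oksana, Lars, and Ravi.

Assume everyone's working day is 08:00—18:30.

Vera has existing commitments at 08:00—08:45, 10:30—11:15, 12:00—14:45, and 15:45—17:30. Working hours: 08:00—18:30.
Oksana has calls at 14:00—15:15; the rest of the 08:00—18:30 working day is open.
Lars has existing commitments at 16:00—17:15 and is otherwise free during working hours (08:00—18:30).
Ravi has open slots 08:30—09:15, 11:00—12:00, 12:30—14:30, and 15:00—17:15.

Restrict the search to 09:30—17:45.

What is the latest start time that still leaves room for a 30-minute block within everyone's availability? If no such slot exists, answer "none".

15:15

Vera free within 08:00–18:30: 08:45–10:30, 11:15–12:00, 14:45–15:45, 17:30–18:30.
Oksana free within 08:00–18:30: 08:00–14:00, 15:15–18:30.
Lars free within 08:00–18:30: 08:00–16:00, 17:15–18:30.
Vera ∩ Oksana: 08:45–10:30, 11:15–12:00, 15:15–15:45, 17:30–18:30.
Vera ∩ Oksana ∩ Lars: 08:45–10:30, 11:15–12:00, 15:15–15:45, 17:30–18:30.
Vera ∩ Oksana ∩ Lars ∩ Ravi: 08:45–09:15, 11:15–12:00, 15:15–15:45.
Restricted to 09:30–17:45: 11:15–12:00, 15:15–15:45.
Windows ≥ 30 min: 11:15–12:00, 15:15–15:45.
Latest start in the last window 15:15–15:45 is 15:45 − 30 min = 15:15.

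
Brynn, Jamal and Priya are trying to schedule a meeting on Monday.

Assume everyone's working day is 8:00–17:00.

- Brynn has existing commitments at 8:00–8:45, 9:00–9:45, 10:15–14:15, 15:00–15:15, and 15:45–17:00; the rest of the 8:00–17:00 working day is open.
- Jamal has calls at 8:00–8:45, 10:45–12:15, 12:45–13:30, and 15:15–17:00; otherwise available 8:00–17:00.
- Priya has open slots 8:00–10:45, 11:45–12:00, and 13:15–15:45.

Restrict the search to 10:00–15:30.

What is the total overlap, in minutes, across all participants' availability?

60 minutes

Brynn free within 08:00–17:00: 08:45–09:00, 09:45–10:15, 14:15–15:00, 15:15–15:45.
Jamal free within 08:00–17:00: 08:45–10:45, 12:15–12:45, 13:30–15:15.
Brynn ∩ Jamal: 08:45–09:00, 09:45–10:15, 14:15–15:00.
Brynn ∩ Jamal ∩ Priya: 08:45–09:00, 09:45–10:15, 14:15–15:00.
Restricted to 10:00–15:30: 10:00–10:15, 14:15–15:00.
Total common minutes: 15 + 45 = 60.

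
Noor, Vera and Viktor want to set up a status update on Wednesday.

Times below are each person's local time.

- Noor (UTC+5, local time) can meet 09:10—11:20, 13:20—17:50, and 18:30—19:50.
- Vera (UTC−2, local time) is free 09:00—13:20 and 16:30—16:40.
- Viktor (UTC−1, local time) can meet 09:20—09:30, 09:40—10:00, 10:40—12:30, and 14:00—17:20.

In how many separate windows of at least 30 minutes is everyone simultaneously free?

1

Noor → UTC: 04:10–06:20, 08:20–12:50, 13:30–14:50.
Vera → UTC: 11:00–15:20, 18:30–18:40.
Viktor → UTC: 10:20–10:30, 10:40–11:00, 11:40–13:30, 15:00–18:20.
Noor ∩ Vera: 11:00–12:50, 13:30–14:50.
Noor ∩ Vera ∩ Viktor: 11:40–12:50.
Windows ≥ 30 min: 11:40–12:50.
That's 1 window.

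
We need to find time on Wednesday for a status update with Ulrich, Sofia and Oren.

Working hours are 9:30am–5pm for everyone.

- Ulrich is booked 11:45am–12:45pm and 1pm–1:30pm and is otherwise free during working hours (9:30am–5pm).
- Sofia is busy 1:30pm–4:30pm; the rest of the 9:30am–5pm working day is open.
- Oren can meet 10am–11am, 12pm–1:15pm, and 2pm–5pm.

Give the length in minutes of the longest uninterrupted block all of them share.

Ulrich free within 09:30–17:00: 09:30–11:45, 12:45–13:00, 13:30–17:00.
Sofia free within 09:30–17:00: 09:30–13:30, 16:30–17:00.
Ulrich ∩ Sofia: 09:30–11:45, 12:45–13:00, 16:30–17:00.
Ulrich ∩ Sofia ∩ Oren: 10:00–11:00, 12:45–13:00, 16:30–17:00.
Common window lengths: 60, 15, 30 min; longest is 60.

60 minutes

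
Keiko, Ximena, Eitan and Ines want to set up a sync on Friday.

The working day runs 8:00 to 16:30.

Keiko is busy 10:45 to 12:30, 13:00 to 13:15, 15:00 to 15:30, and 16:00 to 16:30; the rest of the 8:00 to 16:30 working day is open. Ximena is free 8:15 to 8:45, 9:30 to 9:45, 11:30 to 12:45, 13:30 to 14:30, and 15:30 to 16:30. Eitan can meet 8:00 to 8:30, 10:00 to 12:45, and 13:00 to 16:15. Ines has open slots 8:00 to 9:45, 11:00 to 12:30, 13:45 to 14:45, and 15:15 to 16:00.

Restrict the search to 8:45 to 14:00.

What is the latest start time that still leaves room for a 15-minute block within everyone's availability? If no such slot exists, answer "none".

13:45

Keiko free within 08:00–16:30: 08:00–10:45, 12:30–13:00, 13:15–15:00, 15:30–16:00.
Keiko ∩ Ximena: 08:15–08:45, 09:30–09:45, 12:30–12:45, 13:30–14:30, 15:30–16:00.
Keiko ∩ Ximena ∩ Eitan: 08:15–08:30, 12:30–12:45, 13:30–14:30, 15:30–16:00.
Keiko ∩ Ximena ∩ Eitan ∩ Ines: 08:15–08:30, 13:45–14:30, 15:30–16:00.
Restricted to 08:45–14:00: 13:45–14:00.
Windows ≥ 15 min: 13:45–14:00.
Latest start in the last window 13:45–14:00 is 14:00 − 15 min = 13:45.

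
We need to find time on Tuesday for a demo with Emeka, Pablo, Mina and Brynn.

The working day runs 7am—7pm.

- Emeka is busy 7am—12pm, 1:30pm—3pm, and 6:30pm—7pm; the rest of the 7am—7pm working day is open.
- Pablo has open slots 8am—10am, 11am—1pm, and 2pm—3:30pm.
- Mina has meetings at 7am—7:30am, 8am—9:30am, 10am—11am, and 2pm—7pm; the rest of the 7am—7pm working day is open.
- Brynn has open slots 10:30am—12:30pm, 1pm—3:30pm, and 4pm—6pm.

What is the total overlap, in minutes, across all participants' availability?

Emeka free within 07:00–19:00: 12:00–13:30, 15:00–18:30.
Mina free within 07:00–19:00: 07:30–08:00, 09:30–10:00, 11:00–14:00.
Emeka ∩ Pablo: 12:00–13:00, 15:00–15:30.
Emeka ∩ Pablo ∩ Mina: 12:00–13:00.
Emeka ∩ Pablo ∩ Mina ∩ Brynn: 12:00–12:30.
Total common minutes: 30.

30 minutes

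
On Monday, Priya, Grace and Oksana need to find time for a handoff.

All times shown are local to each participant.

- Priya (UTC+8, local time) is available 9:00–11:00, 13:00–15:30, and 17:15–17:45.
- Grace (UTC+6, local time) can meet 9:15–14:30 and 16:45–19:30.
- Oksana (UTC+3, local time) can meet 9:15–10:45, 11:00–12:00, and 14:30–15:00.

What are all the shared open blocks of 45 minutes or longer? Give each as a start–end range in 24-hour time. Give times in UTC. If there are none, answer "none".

Priya → UTC: 01:00–03:00, 05:00–07:30, 09:15–09:45.
Grace → UTC: 03:15–08:30, 10:45–13:30.
Oksana → UTC: 06:15–07:45, 08:00–09:00, 11:30–12:00.
Priya ∩ Grace: 05:00–07:30.
Priya ∩ Grace ∩ Oksana: 06:15–07:30.
Windows ≥ 45 min: 06:15–07:30.

06:15–07:30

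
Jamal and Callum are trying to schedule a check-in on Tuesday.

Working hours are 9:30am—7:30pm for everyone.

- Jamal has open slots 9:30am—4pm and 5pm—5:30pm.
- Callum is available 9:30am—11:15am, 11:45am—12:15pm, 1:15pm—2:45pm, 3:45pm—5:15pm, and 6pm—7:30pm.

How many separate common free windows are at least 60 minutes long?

2

Jamal ∩ Callum: 09:30–11:15, 11:45–12:15, 13:15–14:45, 15:45–16:00, 17:00–17:15.
Windows ≥ 60 min: 09:30–11:15, 13:15–14:45.
That's 2 windows.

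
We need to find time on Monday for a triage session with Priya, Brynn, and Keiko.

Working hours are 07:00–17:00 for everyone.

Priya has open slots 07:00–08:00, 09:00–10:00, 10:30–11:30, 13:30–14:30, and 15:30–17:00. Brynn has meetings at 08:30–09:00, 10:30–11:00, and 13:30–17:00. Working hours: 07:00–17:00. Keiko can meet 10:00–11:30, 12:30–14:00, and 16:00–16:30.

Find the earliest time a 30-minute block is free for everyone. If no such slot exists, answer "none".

11:00

Brynn free within 07:00–17:00: 07:00–08:30, 09:00–10:30, 11:00–13:30.
Priya ∩ Brynn: 07:00–08:00, 09:00–10:00, 11:00–11:30.
Priya ∩ Brynn ∩ Keiko: 11:00–11:30.
Windows ≥ 30 min: 11:00–11:30.
Earliest such window starts at 11:00.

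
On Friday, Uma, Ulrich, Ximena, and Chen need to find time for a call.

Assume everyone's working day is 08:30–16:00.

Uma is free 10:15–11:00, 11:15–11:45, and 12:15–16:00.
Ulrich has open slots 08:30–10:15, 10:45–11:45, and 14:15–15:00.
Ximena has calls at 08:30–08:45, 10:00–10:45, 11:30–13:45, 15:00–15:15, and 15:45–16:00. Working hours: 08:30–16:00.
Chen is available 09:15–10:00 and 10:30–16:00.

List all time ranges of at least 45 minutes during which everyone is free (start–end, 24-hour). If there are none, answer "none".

14:15–15:00

Ximena free within 08:30–16:00: 08:45–10:00, 10:45–11:30, 13:45–15:00, 15:15–15:45.
Uma ∩ Ulrich: 10:45–11:00, 11:15–11:45, 14:15–15:00.
Uma ∩ Ulrich ∩ Ximena: 10:45–11:00, 11:15–11:30, 14:15–15:00.
Uma ∩ Ulrich ∩ Ximena ∩ Chen: 10:45–11:00, 11:15–11:30, 14:15–15:00.
Windows ≥ 45 min: 14:15–15:00.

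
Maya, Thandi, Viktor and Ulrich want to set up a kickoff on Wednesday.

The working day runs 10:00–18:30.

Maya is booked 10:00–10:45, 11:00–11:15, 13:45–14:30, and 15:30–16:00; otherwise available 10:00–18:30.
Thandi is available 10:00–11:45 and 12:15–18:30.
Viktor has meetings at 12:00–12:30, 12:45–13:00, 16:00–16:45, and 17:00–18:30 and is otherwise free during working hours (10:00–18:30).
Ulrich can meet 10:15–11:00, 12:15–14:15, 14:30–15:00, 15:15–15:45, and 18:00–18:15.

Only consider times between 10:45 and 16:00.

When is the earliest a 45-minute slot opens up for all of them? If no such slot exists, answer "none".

Maya free within 10:00–18:30: 10:45–11:00, 11:15–13:45, 14:30–15:30, 16:00–18:30.
Viktor free within 10:00–18:30: 10:00–12:00, 12:30–12:45, 13:00–16:00, 16:45–17:00.
Maya ∩ Thandi: 10:45–11:00, 11:15–11:45, 12:15–13:45, 14:30–15:30, 16:00–18:30.
Maya ∩ Thandi ∩ Viktor: 10:45–11:00, 11:15–11:45, 12:30–12:45, 13:00–13:45, 14:30–15:30, 16:45–17:00.
Maya ∩ Thandi ∩ Viktor ∩ Ulrich: 10:45–11:00, 12:30–12:45, 13:00–13:45, 14:30–15:00, 15:15–15:30.
Restricted to 10:45–16:00: 10:45–11:00, 12:30–12:45, 13:00–13:45, 14:30–15:00, 15:15–15:30.
Windows ≥ 45 min: 13:00–13:45.
Earliest such window starts at 13:00.

13:00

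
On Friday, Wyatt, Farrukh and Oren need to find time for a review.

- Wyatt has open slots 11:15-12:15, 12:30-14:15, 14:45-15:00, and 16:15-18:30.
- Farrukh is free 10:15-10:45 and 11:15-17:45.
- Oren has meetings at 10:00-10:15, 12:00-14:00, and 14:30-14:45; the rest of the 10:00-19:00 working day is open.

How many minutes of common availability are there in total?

165 minutes

Oren free within 10:00–19:00: 10:15–12:00, 14:00–14:30, 14:45–19:00.
Wyatt ∩ Farrukh: 11:15–12:15, 12:30–14:15, 14:45–15:00, 16:15–17:45.
Wyatt ∩ Farrukh ∩ Oren: 11:15–12:00, 14:00–14:15, 14:45–15:00, 16:15–17:45.
Total common minutes: 45 + 15 + 15 + 90 = 165.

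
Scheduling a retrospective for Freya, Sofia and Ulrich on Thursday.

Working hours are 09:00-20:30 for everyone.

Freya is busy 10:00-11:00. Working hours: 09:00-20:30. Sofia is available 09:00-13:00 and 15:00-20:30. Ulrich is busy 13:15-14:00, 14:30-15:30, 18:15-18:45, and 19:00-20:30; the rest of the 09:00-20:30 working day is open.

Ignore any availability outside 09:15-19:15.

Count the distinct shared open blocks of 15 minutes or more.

4

Freya free within 09:00–20:30: 09:00–10:00, 11:00–20:30.
Ulrich free within 09:00–20:30: 09:00–13:15, 14:00–14:30, 15:30–18:15, 18:45–19:00.
Freya ∩ Sofia: 09:00–10:00, 11:00–13:00, 15:00–20:30.
Freya ∩ Sofia ∩ Ulrich: 09:00–10:00, 11:00–13:00, 15:30–18:15, 18:45–19:00.
Restricted to 09:15–19:15: 09:15–10:00, 11:00–13:00, 15:30–18:15, 18:45–19:00.
Windows ≥ 15 min: 09:15–10:00, 11:00–13:00, 15:30–18:15, 18:45–19:00.
That's 4 windows.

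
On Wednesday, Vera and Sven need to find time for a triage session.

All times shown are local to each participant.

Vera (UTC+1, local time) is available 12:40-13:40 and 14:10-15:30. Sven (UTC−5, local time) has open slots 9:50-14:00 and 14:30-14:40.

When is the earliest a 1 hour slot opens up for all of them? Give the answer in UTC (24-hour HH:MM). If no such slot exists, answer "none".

none

Vera → UTC: 11:40–12:40, 13:10–14:30.
Sven → UTC: 14:50–19:00, 19:30–19:40.
Vera ∩ Sven: (none).
Windows ≥ 60 min: (none).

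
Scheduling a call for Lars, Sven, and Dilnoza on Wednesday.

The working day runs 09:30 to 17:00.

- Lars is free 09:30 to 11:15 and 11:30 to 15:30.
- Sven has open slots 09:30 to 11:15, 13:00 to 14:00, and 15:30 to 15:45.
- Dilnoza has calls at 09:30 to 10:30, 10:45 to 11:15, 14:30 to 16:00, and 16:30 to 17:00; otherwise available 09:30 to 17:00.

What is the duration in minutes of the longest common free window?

Dilnoza free within 09:30–17:00: 10:30–10:45, 11:15–14:30, 16:00–16:30.
Lars ∩ Sven: 09:30–11:15, 13:00–14:00.
Lars ∩ Sven ∩ Dilnoza: 10:30–10:45, 13:00–14:00.
Common window lengths: 15, 60 min; longest is 60.

60 minutes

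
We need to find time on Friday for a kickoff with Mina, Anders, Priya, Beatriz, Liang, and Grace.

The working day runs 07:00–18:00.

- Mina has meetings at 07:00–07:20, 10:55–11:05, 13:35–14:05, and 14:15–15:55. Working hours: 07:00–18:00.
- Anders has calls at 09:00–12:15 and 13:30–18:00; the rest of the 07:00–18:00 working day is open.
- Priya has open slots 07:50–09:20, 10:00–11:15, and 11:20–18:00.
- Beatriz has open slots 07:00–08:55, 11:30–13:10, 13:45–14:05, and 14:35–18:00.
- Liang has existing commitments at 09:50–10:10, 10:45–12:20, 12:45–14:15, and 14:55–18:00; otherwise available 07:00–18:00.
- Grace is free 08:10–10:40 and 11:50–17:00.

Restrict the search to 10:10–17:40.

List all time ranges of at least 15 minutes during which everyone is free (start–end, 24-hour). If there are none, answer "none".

12:20–12:45

Mina free within 07:00–18:00: 07:20–10:55, 11:05–13:35, 14:05–14:15, 15:55–18:00.
Anders free within 07:00–18:00: 07:00–09:00, 12:15–13:30.
Liang free within 07:00–18:00: 07:00–09:50, 10:10–10:45, 12:20–12:45, 14:15–14:55.
Mina ∩ Anders: 07:20–09:00, 12:15–13:30.
Mina ∩ Anders ∩ Priya: 07:50–09:00, 12:15–13:30.
Mina ∩ Anders ∩ Priya ∩ Beatriz: 07:50–08:55, 12:15–13:10.
Mina ∩ Anders ∩ Priya ∩ Beatriz ∩ Liang: 07:50–08:55, 12:20–12:45.
Mina ∩ Anders ∩ Priya ∩ Beatriz ∩ Liang ∩ Grace: 08:10–08:55, 12:20–12:45.
Restricted to 10:10–17:40: 12:20–12:45.
Windows ≥ 15 min: 12:20–12:45.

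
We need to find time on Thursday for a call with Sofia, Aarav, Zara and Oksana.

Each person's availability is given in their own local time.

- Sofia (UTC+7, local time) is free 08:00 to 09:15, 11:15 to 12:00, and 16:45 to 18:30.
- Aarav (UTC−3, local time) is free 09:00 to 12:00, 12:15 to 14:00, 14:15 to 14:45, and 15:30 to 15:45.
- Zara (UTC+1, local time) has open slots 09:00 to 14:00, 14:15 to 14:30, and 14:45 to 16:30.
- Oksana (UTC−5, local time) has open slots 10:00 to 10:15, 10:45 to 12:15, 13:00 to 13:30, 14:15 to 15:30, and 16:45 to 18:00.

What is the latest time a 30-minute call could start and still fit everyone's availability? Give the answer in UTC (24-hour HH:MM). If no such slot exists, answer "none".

none

Sofia → UTC: 01:00–02:15, 04:15–05:00, 09:45–11:30.
Aarav → UTC: 12:00–15:00, 15:15–17:00, 17:15–17:45, 18:30–18:45.
Zara → UTC: 08:00–13:00, 13:15–13:30, 13:45–15:30.
Oksana → UTC: 15:00–15:15, 15:45–17:15, 18:00–18:30, 19:15–20:30, 21:45–23:00.
Sofia ∩ Aarav: (none).
Sofia ∩ Aarav ∩ Zara: (none).
Sofia ∩ Aarav ∩ Zara ∩ Oksana: (none).
Windows ≥ 30 min: (none).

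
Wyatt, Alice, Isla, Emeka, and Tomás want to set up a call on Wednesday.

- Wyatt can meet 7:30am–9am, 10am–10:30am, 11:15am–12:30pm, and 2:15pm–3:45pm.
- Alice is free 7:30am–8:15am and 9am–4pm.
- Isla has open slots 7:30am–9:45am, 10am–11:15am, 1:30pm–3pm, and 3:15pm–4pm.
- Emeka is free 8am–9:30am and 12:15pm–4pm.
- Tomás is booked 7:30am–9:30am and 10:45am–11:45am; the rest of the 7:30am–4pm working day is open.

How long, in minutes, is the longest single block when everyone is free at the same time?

Tomás free within 07:30–16:00: 09:30–10:45, 11:45–16:00.
Wyatt ∩ Alice: 07:30–08:15, 10:00–10:30, 11:15–12:30, 14:15–15:45.
Wyatt ∩ Alice ∩ Isla: 07:30–08:15, 10:00–10:30, 14:15–15:00, 15:15–15:45.
Wyatt ∩ Alice ∩ Isla ∩ Emeka: 08:00–08:15, 14:15–15:00, 15:15–15:45.
Wyatt ∩ Alice ∩ Isla ∩ Emeka ∩ Tomás: 14:15–15:00, 15:15–15:45.
Common window lengths: 45, 30 min; longest is 45.

45 minutes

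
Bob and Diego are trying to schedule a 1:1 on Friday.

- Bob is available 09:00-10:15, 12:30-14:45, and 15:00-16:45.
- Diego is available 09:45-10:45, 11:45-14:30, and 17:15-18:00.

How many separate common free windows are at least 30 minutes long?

Bob ∩ Diego: 09:45–10:15, 12:30–14:30.
Windows ≥ 30 min: 09:45–10:15, 12:30–14:30.
That's 2 windows.

2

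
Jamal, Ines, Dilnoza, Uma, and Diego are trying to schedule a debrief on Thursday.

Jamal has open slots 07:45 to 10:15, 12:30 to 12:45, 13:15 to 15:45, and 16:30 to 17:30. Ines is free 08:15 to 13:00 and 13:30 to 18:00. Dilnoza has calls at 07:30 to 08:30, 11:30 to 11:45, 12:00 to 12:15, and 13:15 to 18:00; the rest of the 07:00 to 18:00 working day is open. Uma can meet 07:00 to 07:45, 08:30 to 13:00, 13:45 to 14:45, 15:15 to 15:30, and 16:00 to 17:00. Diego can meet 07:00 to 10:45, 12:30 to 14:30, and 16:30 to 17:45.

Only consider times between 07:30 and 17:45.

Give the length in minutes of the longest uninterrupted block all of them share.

105 minutes

Dilnoza free within 07:00–18:00: 07:00–07:30, 08:30–11:30, 11:45–12:00, 12:15–13:15.
Jamal ∩ Ines: 08:15–10:15, 12:30–12:45, 13:30–15:45, 16:30–17:30.
Jamal ∩ Ines ∩ Dilnoza: 08:30–10:15, 12:30–12:45.
Jamal ∩ Ines ∩ Dilnoza ∩ Uma: 08:30–10:15, 12:30–12:45.
Jamal ∩ Ines ∩ Dilnoza ∩ Uma ∩ Diego: 08:30–10:15, 12:30–12:45.
Restricted to 07:30–17:45: 08:30–10:15, 12:30–12:45.
Common window lengths: 105, 15 min; longest is 105.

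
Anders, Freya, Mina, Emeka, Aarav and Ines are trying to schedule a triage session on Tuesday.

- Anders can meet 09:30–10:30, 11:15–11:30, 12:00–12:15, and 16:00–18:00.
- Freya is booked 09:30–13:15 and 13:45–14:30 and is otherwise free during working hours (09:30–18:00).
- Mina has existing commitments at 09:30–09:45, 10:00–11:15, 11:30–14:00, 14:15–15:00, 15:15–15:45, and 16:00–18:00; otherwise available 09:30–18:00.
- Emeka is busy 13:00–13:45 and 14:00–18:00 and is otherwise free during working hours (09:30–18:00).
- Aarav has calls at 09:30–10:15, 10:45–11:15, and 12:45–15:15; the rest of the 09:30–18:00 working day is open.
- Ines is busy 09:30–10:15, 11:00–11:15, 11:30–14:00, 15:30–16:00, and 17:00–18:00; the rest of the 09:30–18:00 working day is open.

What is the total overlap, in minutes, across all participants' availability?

0 minutes

Freya free within 09:30–18:00: 13:15–13:45, 14:30–18:00.
Mina free within 09:30–18:00: 09:45–10:00, 11:15–11:30, 14:00–14:15, 15:00–15:15, 15:45–16:00.
Emeka free within 09:30–18:00: 09:30–13:00, 13:45–14:00.
Aarav free within 09:30–18:00: 10:15–10:45, 11:15–12:45, 15:15–18:00.
Ines free within 09:30–18:00: 10:15–11:00, 11:15–11:30, 14:00–15:30, 16:00–17:00.
Anders ∩ Freya: 16:00–18:00.
Anders ∩ Freya ∩ Mina: (none).
Anders ∩ Freya ∩ Mina ∩ Emeka: (none).
Anders ∩ Freya ∩ Mina ∩ Emeka ∩ Aarav: (none).
Anders ∩ Freya ∩ Mina ∩ Emeka ∩ Aarav ∩ Ines: (none).
Total common minutes: 0.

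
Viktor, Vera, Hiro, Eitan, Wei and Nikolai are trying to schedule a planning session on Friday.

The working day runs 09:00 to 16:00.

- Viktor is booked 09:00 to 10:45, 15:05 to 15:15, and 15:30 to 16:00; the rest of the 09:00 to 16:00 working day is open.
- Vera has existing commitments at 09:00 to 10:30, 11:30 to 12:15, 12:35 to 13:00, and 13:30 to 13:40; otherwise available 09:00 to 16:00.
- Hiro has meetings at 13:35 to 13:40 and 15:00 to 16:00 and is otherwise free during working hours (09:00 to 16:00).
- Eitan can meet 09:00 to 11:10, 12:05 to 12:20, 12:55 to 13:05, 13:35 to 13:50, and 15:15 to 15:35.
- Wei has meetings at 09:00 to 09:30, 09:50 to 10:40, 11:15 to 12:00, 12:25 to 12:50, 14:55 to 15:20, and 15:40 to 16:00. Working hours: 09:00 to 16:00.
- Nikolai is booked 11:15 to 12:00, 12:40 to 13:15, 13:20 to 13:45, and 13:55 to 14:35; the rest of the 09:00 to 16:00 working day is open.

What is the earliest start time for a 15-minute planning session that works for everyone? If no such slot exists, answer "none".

Viktor free within 09:00–16:00: 10:45–15:05, 15:15–15:30.
Vera free within 09:00–16:00: 10:30–11:30, 12:15–12:35, 13:00–13:30, 13:40–16:00.
Hiro free within 09:00–16:00: 09:00–13:35, 13:40–15:00.
Wei free within 09:00–16:00: 09:30–09:50, 10:40–11:15, 12:00–12:25, 12:50–14:55, 15:20–15:40.
Nikolai free within 09:00–16:00: 09:00–11:15, 12:00–12:40, 13:15–13:20, 13:45–13:55, 14:35–16:00.
Viktor ∩ Vera: 10:45–11:30, 12:15–12:35, 13:00–13:30, 13:40–15:05, 15:15–15:30.
Viktor ∩ Vera ∩ Hiro: 10:45–11:30, 12:15–12:35, 13:00–13:30, 13:40–15:00.
Viktor ∩ Vera ∩ Hiro ∩ Eitan: 10:45–11:10, 12:15–12:20, 13:00–13:05, 13:40–13:50.
Viktor ∩ Vera ∩ Hiro ∩ Eitan ∩ Wei: 10:45–11:10, 12:15–12:20, 13:00–13:05, 13:40–13:50.
Viktor ∩ Vera ∩ Hiro ∩ Eitan ∩ Wei ∩ Nikolai: 10:45–11:10, 12:15–12:20, 13:45–13:50.
Windows ≥ 15 min: 10:45–11:10.
Earliest such window starts at 10:45.

10:45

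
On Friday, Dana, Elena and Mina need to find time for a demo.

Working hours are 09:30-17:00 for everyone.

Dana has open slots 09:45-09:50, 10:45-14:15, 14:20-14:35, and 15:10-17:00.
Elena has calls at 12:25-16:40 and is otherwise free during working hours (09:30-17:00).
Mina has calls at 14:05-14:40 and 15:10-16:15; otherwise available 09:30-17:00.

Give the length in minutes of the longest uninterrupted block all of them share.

100 minutes

Elena free within 09:30–17:00: 09:30–12:25, 16:40–17:00.
Mina free within 09:30–17:00: 09:30–14:05, 14:40–15:10, 16:15–17:00.
Dana ∩ Elena: 09:45–09:50, 10:45–12:25, 16:40–17:00.
Dana ∩ Elena ∩ Mina: 09:45–09:50, 10:45–12:25, 16:40–17:00.
Common window lengths: 5, 100, 20 min; longest is 100.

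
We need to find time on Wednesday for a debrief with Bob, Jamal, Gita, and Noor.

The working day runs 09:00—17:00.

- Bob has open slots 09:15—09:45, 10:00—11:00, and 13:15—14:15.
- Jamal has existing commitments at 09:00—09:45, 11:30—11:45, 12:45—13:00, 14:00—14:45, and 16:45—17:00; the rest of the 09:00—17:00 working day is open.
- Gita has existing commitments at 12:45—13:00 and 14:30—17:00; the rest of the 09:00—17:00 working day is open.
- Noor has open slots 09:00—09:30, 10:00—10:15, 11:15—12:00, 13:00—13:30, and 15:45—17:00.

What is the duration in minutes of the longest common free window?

Jamal free within 09:00–17:00: 09:45–11:30, 11:45–12:45, 13:00–14:00, 14:45–16:45.
Gita free within 09:00–17:00: 09:00–12:45, 13:00–14:30.
Bob ∩ Jamal: 10:00–11:00, 13:15–14:00.
Bob ∩ Jamal ∩ Gita: 10:00–11:00, 13:15–14:00.
Bob ∩ Jamal ∩ Gita ∩ Noor: 10:00–10:15, 13:15–13:30.
Common window lengths: 15, 15 min; longest is 15.

15 minutes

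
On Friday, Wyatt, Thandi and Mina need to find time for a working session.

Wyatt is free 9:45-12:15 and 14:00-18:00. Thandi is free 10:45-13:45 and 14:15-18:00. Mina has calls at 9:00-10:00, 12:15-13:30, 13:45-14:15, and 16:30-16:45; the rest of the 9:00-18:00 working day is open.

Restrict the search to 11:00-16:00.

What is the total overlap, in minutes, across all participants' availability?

Mina free within 09:00–18:00: 10:00–12:15, 13:30–13:45, 14:15–16:30, 16:45–18:00.
Wyatt ∩ Thandi: 10:45–12:15, 14:15–18:00.
Wyatt ∩ Thandi ∩ Mina: 10:45–12:15, 14:15–16:30, 16:45–18:00.
Restricted to 11:00–16:00: 11:00–12:15, 14:15–16:00.
Total common minutes: 75 + 105 = 180.

180 minutes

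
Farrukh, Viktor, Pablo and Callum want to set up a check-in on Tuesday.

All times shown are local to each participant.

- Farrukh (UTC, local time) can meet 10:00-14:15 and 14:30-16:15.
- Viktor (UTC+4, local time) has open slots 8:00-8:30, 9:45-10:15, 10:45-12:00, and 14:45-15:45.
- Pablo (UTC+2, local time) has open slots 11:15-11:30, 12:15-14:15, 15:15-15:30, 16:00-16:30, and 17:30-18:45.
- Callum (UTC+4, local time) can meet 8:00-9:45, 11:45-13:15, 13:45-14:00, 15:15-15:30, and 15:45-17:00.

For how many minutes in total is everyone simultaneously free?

15 minutes

Farrukh → UTC: 10:00–14:15, 14:30–16:15.
Viktor → UTC: 04:00–04:30, 05:45–06:15, 06:45–08:00, 10:45–11:45.
Pablo → UTC: 09:15–09:30, 10:15–12:15, 13:15–13:30, 14:00–14:30, 15:30–16:45.
Callum → UTC: 04:00–05:45, 07:45–09:15, 09:45–10:00, 11:15–11:30, 11:45–13:00.
Farrukh ∩ Viktor: 10:45–11:45.
Farrukh ∩ Viktor ∩ Pablo: 10:45–11:45.
Farrukh ∩ Viktor ∩ Pablo ∩ Callum: 11:15–11:30.
Total common minutes: 15.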